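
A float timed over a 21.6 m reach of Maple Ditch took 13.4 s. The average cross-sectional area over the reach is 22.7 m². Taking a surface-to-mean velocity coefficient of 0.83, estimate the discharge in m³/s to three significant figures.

v_surface = L / t̄ = 21.6 / 13.4 = 1.612 m/s
v_mean = 0.83 × 1.612 = 1.338 m/s
Q = A × v_mean = 22.7 × 1.338 = 30.37 m³/s

30.4 m³/s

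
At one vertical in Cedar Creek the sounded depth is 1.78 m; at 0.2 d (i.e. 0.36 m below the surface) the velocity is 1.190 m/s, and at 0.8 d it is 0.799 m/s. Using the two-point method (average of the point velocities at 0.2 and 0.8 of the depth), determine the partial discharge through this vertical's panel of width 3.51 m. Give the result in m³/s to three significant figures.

v̄ = (1.190 + 0.799) / 2 = 0.9945 m/s
q = v̄ × d × w = 0.9945 × 1.78 × 3.51 = 6.213 m³/s

6.21 m³/s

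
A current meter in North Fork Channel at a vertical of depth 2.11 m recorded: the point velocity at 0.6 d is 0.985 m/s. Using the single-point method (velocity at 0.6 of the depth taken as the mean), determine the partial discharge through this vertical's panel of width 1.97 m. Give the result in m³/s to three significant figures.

v̄ = v₀.₆ = 0.985 m/s
q = v̄ × d × w = 0.9850 × 2.11 × 1.97 = 4.094 m³/s

4.09 m³/s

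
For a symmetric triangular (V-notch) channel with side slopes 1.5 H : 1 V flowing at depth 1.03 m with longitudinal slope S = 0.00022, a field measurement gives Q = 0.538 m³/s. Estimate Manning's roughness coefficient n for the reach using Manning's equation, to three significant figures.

0.0249

A = z·y² = 1.5×1.03² = 1.591 m²
P = 2y√(1+z²) = 2×1.03×√(1+1.5²) = 3.714 m
R = A/P = 1.591/3.714 = 0.4285 m
n = (1/Q)·A·R^(2/3)·S^(1/2) = (1/0.538) × 1.591 × 0.5684 × 0.01483 = 0.02494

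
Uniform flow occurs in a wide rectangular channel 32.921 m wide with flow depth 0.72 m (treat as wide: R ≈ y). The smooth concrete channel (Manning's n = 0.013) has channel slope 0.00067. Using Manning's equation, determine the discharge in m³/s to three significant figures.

A = b·y = 32.921 × 0.72 = 23.70 m²
Wide channel: R ≈ y = 0.72 m
Q = (1/n)·A·R^(2/3)·S^(1/2) = (1/0.013) × 23.70 × 0.7200^(2/3) × 0.00067^(1/2) = 37.91 m³/s

37.9 m³/s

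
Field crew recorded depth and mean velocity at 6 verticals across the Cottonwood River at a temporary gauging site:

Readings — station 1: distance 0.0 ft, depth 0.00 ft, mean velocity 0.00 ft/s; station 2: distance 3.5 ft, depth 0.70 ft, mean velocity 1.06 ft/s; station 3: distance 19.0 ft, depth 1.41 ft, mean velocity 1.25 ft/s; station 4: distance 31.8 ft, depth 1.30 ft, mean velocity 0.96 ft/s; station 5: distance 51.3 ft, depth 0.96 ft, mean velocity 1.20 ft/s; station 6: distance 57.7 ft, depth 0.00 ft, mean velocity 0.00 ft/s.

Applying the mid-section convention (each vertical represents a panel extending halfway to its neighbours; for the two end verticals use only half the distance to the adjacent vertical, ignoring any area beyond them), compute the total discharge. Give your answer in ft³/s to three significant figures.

w_2 = (19.0 − 0.0)/2 = 9.5 ft; q_2 = 1.06 × 0.70 × 9.5 = 7.049 ft³/s
w_3 = (31.8 − 3.5)/2 = 14.15 ft; q_3 = 1.25 × 1.41 × 14.15 = 24.94 ft³/s
w_4 = (51.3 − 19.0)/2 = 16.15 ft; q_4 = 0.96 × 1.30 × 16.15 = 20.16 ft³/s
w_5 = (57.7 − 31.8)/2 = 12.95 ft; q_5 = 1.20 × 0.96 × 12.95 = 14.92 ft³/s
Stations 1, 6 contribute zero (depth or velocity is 0).
Q = Σ qᵢ = 67.06 ft³/s

67.1 ft³/s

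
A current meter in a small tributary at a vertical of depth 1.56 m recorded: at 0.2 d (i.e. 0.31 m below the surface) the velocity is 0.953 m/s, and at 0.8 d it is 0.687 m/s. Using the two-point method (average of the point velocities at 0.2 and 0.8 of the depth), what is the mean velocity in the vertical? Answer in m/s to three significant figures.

v̄ = (0.953 + 0.687) / 2 = 0.8200 m/s

0.820 m/s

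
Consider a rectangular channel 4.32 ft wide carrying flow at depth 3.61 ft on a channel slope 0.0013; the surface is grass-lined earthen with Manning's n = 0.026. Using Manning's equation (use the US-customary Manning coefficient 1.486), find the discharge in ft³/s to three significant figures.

39.3 ft³/s

A = b·y = 4.32 × 3.61 = 15.60 ft²
P = b + 2y = 4.32 + 2×3.61 = 11.54 ft
R = A/P = 15.60/11.54 = 1.351 ft
Q = (1.486/n)·A·R^(2/3)·S^(1/2) = (1.486/0.026) × 15.60 × 1.351^(2/3) × 0.0013^(1/2) = 39.28 ft³/s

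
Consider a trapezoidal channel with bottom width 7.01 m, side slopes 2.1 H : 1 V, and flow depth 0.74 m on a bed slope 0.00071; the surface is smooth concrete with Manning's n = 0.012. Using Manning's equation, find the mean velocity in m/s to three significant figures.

A = (b + z·y)·y = (7.01 + 2.1×0.74)×0.74 = 6.337 m²
P = b + 2y√(1+z²) = 7.01 + 2×0.74×√(1+2.1²) = 10.45 m
R = A/P = 6.337/10.45 = 0.6063 m
Q = (1/n)·A·R^(2/3)·S^(1/2) = (1/0.012) × 6.337 × 0.6063^(2/3) × 0.00071^(1/2) = 10.08 m³/s
V = Q/A = 10.08/6.337 = 1.591 m/s

1.59 m/s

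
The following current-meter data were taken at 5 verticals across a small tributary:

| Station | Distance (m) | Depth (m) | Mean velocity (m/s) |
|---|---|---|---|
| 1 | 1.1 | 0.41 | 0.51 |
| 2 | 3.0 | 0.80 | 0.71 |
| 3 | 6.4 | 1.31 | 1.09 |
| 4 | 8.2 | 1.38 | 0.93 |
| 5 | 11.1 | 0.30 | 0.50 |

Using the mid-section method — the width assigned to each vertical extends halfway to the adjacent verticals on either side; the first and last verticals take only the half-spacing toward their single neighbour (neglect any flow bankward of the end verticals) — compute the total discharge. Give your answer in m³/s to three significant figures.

8.65 m³/s

w_1 = (3.0 − 1.1)/2 = 0.95 m; q_1 = 0.51 × 0.41 × 0.95 = 0.1986 m³/s
w_2 = (6.4 − 1.1)/2 = 2.65 m; q_2 = 0.71 × 0.80 × 2.65 = 1.505 m³/s
w_3 = (8.2 − 3.0)/2 = 2.6 m; q_3 = 1.09 × 1.31 × 2.6 = 3.713 m³/s
w_4 = (11.1 − 6.4)/2 = 2.35 m; q_4 = 0.93 × 1.38 × 2.35 = 3.016 m³/s
w_5 = (11.1 − 8.2)/2 = 1.45 m; q_5 = 0.50 × 0.30 × 1.45 = 0.2175 m³/s
Q = Σ qᵢ = 8.650 m³/s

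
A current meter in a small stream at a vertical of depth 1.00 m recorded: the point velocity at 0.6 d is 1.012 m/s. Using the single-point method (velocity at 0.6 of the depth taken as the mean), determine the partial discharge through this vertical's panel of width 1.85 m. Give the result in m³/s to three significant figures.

v̄ = v₀.₆ = 1.012 m/s
q = v̄ × d × w = 1.012 × 1.00 × 1.85 = 1.872 m³/s

1.87 m³/s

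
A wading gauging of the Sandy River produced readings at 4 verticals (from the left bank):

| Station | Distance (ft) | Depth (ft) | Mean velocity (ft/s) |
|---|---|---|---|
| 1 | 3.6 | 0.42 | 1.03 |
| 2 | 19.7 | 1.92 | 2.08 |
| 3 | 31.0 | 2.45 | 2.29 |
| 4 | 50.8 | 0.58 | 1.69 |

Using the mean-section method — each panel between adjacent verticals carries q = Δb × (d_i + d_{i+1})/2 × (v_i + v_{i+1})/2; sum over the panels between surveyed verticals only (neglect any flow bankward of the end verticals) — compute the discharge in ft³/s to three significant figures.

143 ft³/s

Panel 1-2: Δb = 16.1 ft, d̄ = (0.42+1.92)/2 = 1.17, v̄ = (1.03+2.08)/2 = 1.555 → q = 16.1×1.17×1.555 = 29.29 ft³/s
Panel 2-3: Δb = 11.3 ft, d̄ = (1.92+2.45)/2 = 2.185, v̄ = (2.08+2.29)/2 = 2.185 → q = 11.3×2.185×2.185 = 53.95 ft³/s
Panel 3-4: Δb = 19.8 ft, d̄ = (2.45+0.58)/2 = 1.515, v̄ = (2.29+1.69)/2 = 1.99 → q = 19.8×1.515×1.99 = 59.69 ft³/s
Q = Σ q = 142.9 ft³/s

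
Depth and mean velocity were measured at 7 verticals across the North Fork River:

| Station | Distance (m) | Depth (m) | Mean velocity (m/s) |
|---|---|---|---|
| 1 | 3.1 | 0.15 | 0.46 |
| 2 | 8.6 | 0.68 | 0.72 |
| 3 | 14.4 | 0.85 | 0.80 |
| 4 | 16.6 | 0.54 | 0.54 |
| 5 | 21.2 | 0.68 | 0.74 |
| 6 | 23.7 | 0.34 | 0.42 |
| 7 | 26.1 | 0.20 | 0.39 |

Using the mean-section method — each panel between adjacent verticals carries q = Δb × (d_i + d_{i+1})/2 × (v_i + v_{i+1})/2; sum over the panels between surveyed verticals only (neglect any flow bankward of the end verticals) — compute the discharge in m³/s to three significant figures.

8.54 m³/s

Panel 1-2: Δb = 5.5 m, d̄ = (0.15+0.68)/2 = 0.415, v̄ = (0.46+0.72)/2 = 0.59 → q = 5.5×0.415×0.59 = 1.347 m³/s
Panel 2-3: Δb = 5.8 m, d̄ = (0.68+0.85)/2 = 0.765, v̄ = (0.72+0.80)/2 = 0.76 → q = 5.8×0.765×0.76 = 3.372 m³/s
Panel 3-4: Δb = 2.2 m, d̄ = (0.85+0.54)/2 = 0.695, v̄ = (0.80+0.54)/2 = 0.67 → q = 2.2×0.695×0.67 = 1.024 m³/s
Panel 4-5: Δb = 4.6 m, d̄ = (0.54+0.68)/2 = 0.61, v̄ = (0.54+0.74)/2 = 0.64 → q = 4.6×0.61×0.64 = 1.796 m³/s
Panel 5-6: Δb = 2.5 m, d̄ = (0.68+0.34)/2 = 0.51, v̄ = (0.74+0.42)/2 = 0.58 → q = 2.5×0.51×0.58 = 0.7395 m³/s
Panel 6-7: Δb = 2.4 m, d̄ = (0.34+0.20)/2 = 0.27, v̄ = (0.42+0.39)/2 = 0.405 → q = 2.4×0.27×0.405 = 0.2624 m³/s
Q = Σ q = 8.541 m³/s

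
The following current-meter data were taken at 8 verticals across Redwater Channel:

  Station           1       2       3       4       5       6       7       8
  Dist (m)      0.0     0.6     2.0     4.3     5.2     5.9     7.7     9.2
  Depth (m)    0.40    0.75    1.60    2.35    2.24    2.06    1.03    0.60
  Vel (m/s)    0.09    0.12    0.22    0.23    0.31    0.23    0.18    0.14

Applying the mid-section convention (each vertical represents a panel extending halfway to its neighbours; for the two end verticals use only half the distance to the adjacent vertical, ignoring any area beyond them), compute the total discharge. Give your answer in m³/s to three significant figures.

3.13 m³/s

w_1 = (0.6 − 0.0)/2 = 0.3 m; q_1 = 0.09 × 0.40 × 0.3 = 0.01080 m³/s
w_2 = (2.0 − 0.0)/2 = 1 m; q_2 = 0.12 × 0.75 × 1 = 0.09000 m³/s
w_3 = (4.3 − 0.6)/2 = 1.85 m; q_3 = 0.22 × 1.60 × 1.85 = 0.6512 m³/s
w_4 = (5.2 − 2.0)/2 = 1.6 m; q_4 = 0.23 × 2.35 × 1.6 = 0.8648 m³/s
w_5 = (5.9 − 4.3)/2 = 0.8 m; q_5 = 0.31 × 2.24 × 0.8 = 0.5555 m³/s
w_6 = (7.7 − 5.2)/2 = 1.25 m; q_6 = 0.23 × 2.06 × 1.25 = 0.5923 m³/s
w_7 = (9.2 − 5.9)/2 = 1.65 m; q_7 = 0.18 × 1.03 × 1.65 = 0.3059 m³/s
w_8 = (9.2 − 7.7)/2 = 0.75 m; q_8 = 0.14 × 0.60 × 0.75 = 0.06300 m³/s
Q = Σ qᵢ = 3.133 m³/s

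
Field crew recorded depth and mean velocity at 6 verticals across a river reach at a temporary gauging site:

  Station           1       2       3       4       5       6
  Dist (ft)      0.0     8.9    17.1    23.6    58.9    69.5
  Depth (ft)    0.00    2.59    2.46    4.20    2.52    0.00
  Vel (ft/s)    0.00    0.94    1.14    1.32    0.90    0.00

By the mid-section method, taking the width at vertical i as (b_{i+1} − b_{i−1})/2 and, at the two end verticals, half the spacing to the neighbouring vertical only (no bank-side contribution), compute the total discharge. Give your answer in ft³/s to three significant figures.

209 ft³/s

w_2 = (17.1 − 0.0)/2 = 8.55 ft; q_2 = 0.94 × 2.59 × 8.55 = 20.82 ft³/s
w_3 = (23.6 − 8.9)/2 = 7.35 ft; q_3 = 1.14 × 2.46 × 7.35 = 20.61 ft³/s
w_4 = (58.9 − 17.1)/2 = 20.9 ft; q_4 = 1.32 × 4.20 × 20.9 = 115.9 ft³/s
w_5 = (69.5 − 23.6)/2 = 22.95 ft; q_5 = 0.90 × 2.52 × 22.95 = 52.05 ft³/s
Stations 1, 6 contribute zero (depth or velocity is 0).
Q = Σ qᵢ = 209.3 ft³/s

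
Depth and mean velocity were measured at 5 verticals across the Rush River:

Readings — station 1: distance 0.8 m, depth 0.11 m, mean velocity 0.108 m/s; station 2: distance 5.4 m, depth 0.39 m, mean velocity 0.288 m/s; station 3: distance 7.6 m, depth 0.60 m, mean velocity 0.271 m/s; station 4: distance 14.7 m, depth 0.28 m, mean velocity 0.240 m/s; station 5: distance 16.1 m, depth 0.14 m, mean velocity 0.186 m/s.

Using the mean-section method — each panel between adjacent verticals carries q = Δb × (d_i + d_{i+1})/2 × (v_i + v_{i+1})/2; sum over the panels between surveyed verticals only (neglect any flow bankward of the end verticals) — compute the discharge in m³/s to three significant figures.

Panel 1-2: Δb = 4.6 m, d̄ = (0.11+0.39)/2 = 0.25, v̄ = (0.108+0.288)/2 = 0.198 → q = 4.6×0.25×0.198 = 0.2277 m³/s
Panel 2-3: Δb = 2.2 m, d̄ = (0.39+0.60)/2 = 0.495, v̄ = (0.288+0.271)/2 = 0.2795 → q = 2.2×0.495×0.2795 = 0.3044 m³/s
Panel 3-4: Δb = 7.1 m, d̄ = (0.60+0.28)/2 = 0.44, v̄ = (0.271+0.240)/2 = 0.2555 → q = 7.1×0.44×0.2555 = 0.7982 m³/s
Panel 4-5: Δb = 1.4 m, d̄ = (0.28+0.14)/2 = 0.21, v̄ = (0.240+0.186)/2 = 0.213 → q = 1.4×0.21×0.213 = 0.06262 m³/s
Q = Σ q = 1.393 m³/s

1.39 m³/s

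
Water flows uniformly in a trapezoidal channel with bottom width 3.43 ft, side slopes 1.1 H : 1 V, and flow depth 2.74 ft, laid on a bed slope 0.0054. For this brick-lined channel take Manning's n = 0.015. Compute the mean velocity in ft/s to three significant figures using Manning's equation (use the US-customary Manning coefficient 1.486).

A = (b + z·y)·y = (3.43 + 1.1×2.74)×2.74 = 17.66 ft²
P = b + 2y√(1+z²) = 3.43 + 2×2.74×√(1+1.1²) = 11.58 ft
R = A/P = 17.66/11.58 = 1.525 ft
Q = (1.486/n)·A·R^(2/3)·S^(1/2) = (1.486/0.015) × 17.66 × 1.525^(2/3) × 0.0054^(1/2) = 170.3 ft³/s
V = Q/A = 170.3/17.66 = 9.646 ft/s

9.65 ft/s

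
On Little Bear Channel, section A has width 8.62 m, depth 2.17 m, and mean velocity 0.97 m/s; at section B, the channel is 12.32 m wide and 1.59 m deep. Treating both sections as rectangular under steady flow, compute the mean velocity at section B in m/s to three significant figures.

0.926 m/s

Q = A₁V₁ = (8.62×2.17) × 0.97 = 18.14 m³/s
A₂ = 12.32 × 1.59 = 19.59 m²
V₂ = Q/A₂ = 18.14/19.59 = 0.9263 m/s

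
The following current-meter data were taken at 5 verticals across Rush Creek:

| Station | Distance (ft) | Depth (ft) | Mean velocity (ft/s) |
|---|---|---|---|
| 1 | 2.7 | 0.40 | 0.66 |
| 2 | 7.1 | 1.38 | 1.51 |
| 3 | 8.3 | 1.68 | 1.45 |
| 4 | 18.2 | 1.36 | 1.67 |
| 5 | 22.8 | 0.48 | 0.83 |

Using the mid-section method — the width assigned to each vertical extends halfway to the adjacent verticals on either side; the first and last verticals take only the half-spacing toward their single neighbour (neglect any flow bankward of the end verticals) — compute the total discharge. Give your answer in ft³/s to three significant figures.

w_1 = (7.1 − 2.7)/2 = 2.2 ft; q_1 = 0.66 × 0.40 × 2.2 = 0.5808 ft³/s
w_2 = (8.3 − 2.7)/2 = 2.8 ft; q_2 = 1.51 × 1.38 × 2.8 = 5.835 ft³/s
w_3 = (18.2 − 7.1)/2 = 5.55 ft; q_3 = 1.45 × 1.68 × 5.55 = 13.52 ft³/s
w_4 = (22.8 − 8.3)/2 = 7.25 ft; q_4 = 1.67 × 1.36 × 7.25 = 16.47 ft³/s
w_5 = (22.8 − 18.2)/2 = 2.3 ft; q_5 = 0.83 × 0.48 × 2.3 = 0.9163 ft³/s
Q = Σ qᵢ = 37.32 ft³/s

37.3 ft³/s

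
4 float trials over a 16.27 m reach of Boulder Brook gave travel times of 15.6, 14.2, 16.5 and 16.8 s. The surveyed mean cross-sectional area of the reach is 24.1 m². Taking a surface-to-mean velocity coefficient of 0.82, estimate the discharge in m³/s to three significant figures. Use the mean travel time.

t̄ = (15.6 + 14.2 + 16.5 + 16.8) / 4 = 15.775 s
v_surface = L / t̄ = 16.27 / 15.775 = 1.031 m/s
v_mean = 0.82 × 1.031 = 0.8457 m/s
Q = A × v_mean = 24.1 × 0.8457 = 20.38 m³/s

20.4 m³/s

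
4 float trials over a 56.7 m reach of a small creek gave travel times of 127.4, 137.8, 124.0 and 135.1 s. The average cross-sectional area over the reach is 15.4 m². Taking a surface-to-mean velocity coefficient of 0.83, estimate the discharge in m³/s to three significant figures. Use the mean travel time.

5.53 m³/s

t̄ = (127.4 + 137.8 + 124.0 + 135.1) / 4 = 131.075 s
v_surface = L / t̄ = 56.7 / 131.075 = 0.4326 m/s
v_mean = 0.83 × 0.4326 = 0.3590 m/s
Q = A × v_mean = 15.4 × 0.3590 = 5.529 m³/s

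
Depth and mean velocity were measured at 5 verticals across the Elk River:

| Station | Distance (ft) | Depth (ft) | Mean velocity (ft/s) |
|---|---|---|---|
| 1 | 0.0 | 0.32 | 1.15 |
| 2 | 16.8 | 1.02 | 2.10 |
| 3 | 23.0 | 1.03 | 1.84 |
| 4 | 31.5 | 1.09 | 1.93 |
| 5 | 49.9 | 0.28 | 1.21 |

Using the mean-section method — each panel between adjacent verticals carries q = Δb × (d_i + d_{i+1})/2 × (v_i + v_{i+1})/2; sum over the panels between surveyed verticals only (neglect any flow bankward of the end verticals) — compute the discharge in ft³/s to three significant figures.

Panel 1-2: Δb = 16.8 ft, d̄ = (0.32+1.02)/2 = 0.67, v̄ = (1.15+2.10)/2 = 1.625 → q = 16.8×0.67×1.625 = 18.29 ft³/s
Panel 2-3: Δb = 6.2 ft, d̄ = (1.02+1.03)/2 = 1.025, v̄ = (2.10+1.84)/2 = 1.97 → q = 6.2×1.025×1.97 = 12.52 ft³/s
Panel 3-4: Δb = 8.5 ft, d̄ = (1.03+1.09)/2 = 1.06, v̄ = (1.84+1.93)/2 = 1.885 → q = 8.5×1.06×1.885 = 16.98 ft³/s
Panel 4-5: Δb = 18.4 ft, d̄ = (1.09+0.28)/2 = 0.685, v̄ = (1.93+1.21)/2 = 1.57 → q = 18.4×0.685×1.57 = 19.79 ft³/s
Q = Σ q = 67.58 ft³/s

67.6 ft³/s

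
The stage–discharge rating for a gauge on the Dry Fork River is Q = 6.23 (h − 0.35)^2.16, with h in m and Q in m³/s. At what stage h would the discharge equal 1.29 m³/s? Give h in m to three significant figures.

0.832 m

h − h₀ = (Q/C)^(1/b) = (1.29/6.23)^(1/2.16) = 0.4824 m
h = 0.35 + 0.4824 = 0.8324 m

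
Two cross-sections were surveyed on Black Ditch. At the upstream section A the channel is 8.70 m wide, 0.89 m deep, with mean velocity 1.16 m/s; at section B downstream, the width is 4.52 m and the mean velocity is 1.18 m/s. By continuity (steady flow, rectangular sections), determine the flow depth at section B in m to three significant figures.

Q = A₁V₁ = (8.70×0.89) × 1.16 = 8.982 m³/s
d₂ = Q/(b₂ V₂) = 8.982/(4.52×1.18) = 1.684 m

1.68 m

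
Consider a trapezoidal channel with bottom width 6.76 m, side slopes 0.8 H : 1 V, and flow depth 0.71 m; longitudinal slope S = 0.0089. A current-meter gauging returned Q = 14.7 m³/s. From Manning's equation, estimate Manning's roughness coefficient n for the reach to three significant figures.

A = (b + z·y)·y = (6.76 + 0.8×0.71)×0.71 = 5.203 m²
P = b + 2y√(1+z²) = 6.76 + 2×0.71×√(1+0.8²) = 8.578 m
R = A/P = 5.203/8.578 = 0.6065 m
n = (1/Q)·A·R^(2/3)·S^(1/2) = (1/14.7) × 5.203 × 0.7165 × 0.09434 = 0.02392

0.0239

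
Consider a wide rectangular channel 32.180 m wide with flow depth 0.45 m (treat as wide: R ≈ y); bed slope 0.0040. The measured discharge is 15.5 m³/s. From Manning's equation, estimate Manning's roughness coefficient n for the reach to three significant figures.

A = b·y = 32.180 × 0.45 = 14.48 m²
Wide channel: R ≈ y = 0.45 m
n = (1/Q)·A·R^(2/3)·S^(1/2) = (1/15.5) × 14.48 × 0.5872 × 0.06325 = 0.03470

0.0347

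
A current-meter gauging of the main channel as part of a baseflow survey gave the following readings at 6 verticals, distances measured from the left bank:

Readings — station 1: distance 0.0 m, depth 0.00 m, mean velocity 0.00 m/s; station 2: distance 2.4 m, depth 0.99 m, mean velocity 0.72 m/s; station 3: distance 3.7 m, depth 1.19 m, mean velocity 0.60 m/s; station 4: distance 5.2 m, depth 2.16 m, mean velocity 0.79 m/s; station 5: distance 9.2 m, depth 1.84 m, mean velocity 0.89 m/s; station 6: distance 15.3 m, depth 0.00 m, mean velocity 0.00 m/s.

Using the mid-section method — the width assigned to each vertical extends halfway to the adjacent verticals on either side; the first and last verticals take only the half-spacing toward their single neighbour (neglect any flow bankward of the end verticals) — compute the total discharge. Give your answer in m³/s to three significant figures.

w_2 = (3.7 − 0.0)/2 = 1.85 m; q_2 = 0.72 × 0.99 × 1.85 = 1.319 m³/s
w_3 = (5.2 − 2.4)/2 = 1.4 m; q_3 = 0.60 × 1.19 × 1.4 = 0.9996 m³/s
w_4 = (9.2 − 3.7)/2 = 2.75 m; q_4 = 0.79 × 2.16 × 2.75 = 4.693 m³/s
w_5 = (15.3 − 5.2)/2 = 5.05 m; q_5 = 0.89 × 1.84 × 5.05 = 8.270 m³/s
Stations 1, 6 contribute zero (depth or velocity is 0).
Q = Σ qᵢ = 15.28 m³/s

15.3 m³/s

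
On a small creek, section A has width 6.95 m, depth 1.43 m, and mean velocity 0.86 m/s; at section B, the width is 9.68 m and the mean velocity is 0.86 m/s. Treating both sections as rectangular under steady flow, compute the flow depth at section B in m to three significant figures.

Q = A₁V₁ = (6.95×1.43) × 0.86 = 8.547 m³/s
d₂ = Q/(b₂ V₂) = 8.547/(9.68×0.86) = 1.027 m

1.03 m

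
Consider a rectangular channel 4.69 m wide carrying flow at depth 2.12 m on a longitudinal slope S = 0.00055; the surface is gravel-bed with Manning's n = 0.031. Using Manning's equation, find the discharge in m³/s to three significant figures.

A = b·y = 4.69 × 2.12 = 9.943 m²
P = b + 2y = 4.69 + 2×2.12 = 8.930 m
R = A/P = 9.943/8.930 = 1.113 m
Q = (1/n)·A·R^(2/3)·S^(1/2) = (1/0.031) × 9.943 × 1.113^(2/3) × 0.00055^(1/2) = 8.080 m³/s

8.08 m³/s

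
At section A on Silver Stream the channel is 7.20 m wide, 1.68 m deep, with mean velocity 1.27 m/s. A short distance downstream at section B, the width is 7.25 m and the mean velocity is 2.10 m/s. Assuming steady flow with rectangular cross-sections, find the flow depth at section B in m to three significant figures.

1.01 m

Q = A₁V₁ = (7.20×1.68) × 1.27 = 15.36 m³/s
d₂ = Q/(b₂ V₂) = 15.36/(7.25×2.10) = 1.009 m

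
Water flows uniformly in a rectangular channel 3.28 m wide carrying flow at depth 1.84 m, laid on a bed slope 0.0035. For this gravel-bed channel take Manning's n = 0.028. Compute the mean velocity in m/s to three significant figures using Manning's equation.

1.92 m/s

A = b·y = 3.28 × 1.84 = 6.035 m²
P = b + 2y = 3.28 + 2×1.84 = 6.960 m
R = A/P = 6.035/6.960 = 0.8671 m
Q = (1/n)·A·R^(2/3)·S^(1/2) = (1/0.028) × 6.035 × 0.8671^(2/3) × 0.0035^(1/2) = 11.60 m³/s
V = Q/A = 11.60/6.035 = 1.921 m/s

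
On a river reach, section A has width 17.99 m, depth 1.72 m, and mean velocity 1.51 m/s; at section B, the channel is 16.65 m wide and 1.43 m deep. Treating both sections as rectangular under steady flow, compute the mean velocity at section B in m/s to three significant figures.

1.96 m/s

Q = A₁V₁ = (17.99×1.72) × 1.51 = 46.72 m³/s
A₂ = 16.65 × 1.43 = 23.81 m²
V₂ = Q/A₂ = 46.72/23.81 = 1.962 m/s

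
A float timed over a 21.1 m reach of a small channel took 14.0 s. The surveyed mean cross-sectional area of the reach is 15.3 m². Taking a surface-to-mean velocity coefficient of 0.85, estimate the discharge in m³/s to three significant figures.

19.6 m³/s

v_surface = L / t̄ = 21.1 / 14 = 1.507 m/s
v_mean = 0.85 × 1.507 = 1.281 m/s
Q = A × v_mean = 15.3 × 1.281 = 19.60 m³/s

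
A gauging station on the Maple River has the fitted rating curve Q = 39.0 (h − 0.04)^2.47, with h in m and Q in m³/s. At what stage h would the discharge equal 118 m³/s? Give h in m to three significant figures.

1.61 m

h − h₀ = (Q/C)^(1/b) = (118/39.0)^(1/2.47) = 1.566 m
h = 0.04 + 1.566 = 1.606 m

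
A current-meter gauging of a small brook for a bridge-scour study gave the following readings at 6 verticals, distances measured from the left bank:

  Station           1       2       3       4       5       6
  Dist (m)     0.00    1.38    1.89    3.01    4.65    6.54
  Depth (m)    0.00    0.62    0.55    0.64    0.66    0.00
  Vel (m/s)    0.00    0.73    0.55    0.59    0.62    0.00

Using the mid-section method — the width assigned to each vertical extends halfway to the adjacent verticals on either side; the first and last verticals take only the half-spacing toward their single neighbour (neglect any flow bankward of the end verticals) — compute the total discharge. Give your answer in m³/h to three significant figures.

6900 m³/h

w_2 = (1.89 − 0.00)/2 = 0.945 m; q_2 = 0.73 × 0.62 × 0.945 = 0.4277 m³/s
w_3 = (3.01 − 1.38)/2 = 0.815 m; q_3 = 0.55 × 0.55 × 0.815 = 0.2465 m³/s
w_4 = (4.65 − 1.89)/2 = 1.38 m; q_4 = 0.59 × 0.64 × 1.38 = 0.5211 m³/s
w_5 = (6.54 − 3.01)/2 = 1.765 m; q_5 = 0.62 × 0.66 × 1.765 = 0.7222 m³/s
Stations 1, 6 contribute zero (depth or velocity is 0).
Q = Σ qᵢ = 1.918 m³/s
= 1.918 × 3600 = 6903 m³/h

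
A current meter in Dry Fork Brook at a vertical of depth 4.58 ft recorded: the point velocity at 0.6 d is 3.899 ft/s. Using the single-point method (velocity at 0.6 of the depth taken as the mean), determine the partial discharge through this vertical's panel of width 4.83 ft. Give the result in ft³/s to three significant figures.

86.3 ft³/s

v̄ = v₀.₆ = 3.899 ft/s
q = v̄ × d × w = 3.899 × 4.58 × 4.83 = 86.25 ft³/s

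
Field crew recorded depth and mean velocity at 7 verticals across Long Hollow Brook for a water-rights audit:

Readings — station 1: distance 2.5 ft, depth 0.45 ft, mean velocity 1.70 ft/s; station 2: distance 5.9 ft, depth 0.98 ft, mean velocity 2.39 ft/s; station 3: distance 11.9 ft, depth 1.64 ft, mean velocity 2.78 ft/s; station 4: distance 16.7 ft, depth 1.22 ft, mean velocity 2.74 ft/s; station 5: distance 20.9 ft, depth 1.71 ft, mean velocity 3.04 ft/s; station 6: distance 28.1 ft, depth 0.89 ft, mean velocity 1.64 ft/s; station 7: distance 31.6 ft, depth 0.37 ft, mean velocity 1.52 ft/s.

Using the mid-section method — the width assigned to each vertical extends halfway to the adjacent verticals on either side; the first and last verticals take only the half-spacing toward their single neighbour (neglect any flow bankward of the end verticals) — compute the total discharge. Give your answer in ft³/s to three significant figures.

90.4 ft³/s

w_1 = (5.9 − 2.5)/2 = 1.7 ft; q_1 = 1.70 × 0.45 × 1.7 = 1.301 ft³/s
w_2 = (11.9 − 2.5)/2 = 4.7 ft; q_2 = 2.39 × 0.98 × 4.7 = 11.01 ft³/s
w_3 = (16.7 − 5.9)/2 = 5.4 ft; q_3 = 2.78 × 1.64 × 5.4 = 24.62 ft³/s
w_4 = (20.9 − 11.9)/2 = 4.5 ft; q_4 = 2.74 × 1.22 × 4.5 = 15.04 ft³/s
w_5 = (28.1 − 16.7)/2 = 5.7 ft; q_5 = 3.04 × 1.71 × 5.7 = 29.63 ft³/s
w_6 = (31.6 − 20.9)/2 = 5.35 ft; q_6 = 1.64 × 0.89 × 5.35 = 7.809 ft³/s
w_7 = (31.6 − 28.1)/2 = 1.75 ft; q_7 = 1.52 × 0.37 × 1.75 = 0.9842 ft³/s
Q = Σ qᵢ = 90.40 ft³/s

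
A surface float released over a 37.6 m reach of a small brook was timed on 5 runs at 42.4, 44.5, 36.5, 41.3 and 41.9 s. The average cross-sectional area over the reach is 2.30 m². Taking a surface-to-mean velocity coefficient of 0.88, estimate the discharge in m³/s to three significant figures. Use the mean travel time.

1.84 m³/s

t̄ = (42.4 + 44.5 + 36.5 + 41.3 + 41.9) / 5 = 41.32 s
v_surface = L / t̄ = 37.6 / 41.32 = 0.9100 m/s
v_mean = 0.88 × 0.9100 = 0.8008 m/s
Q = A × v_mean = 2.30 × 0.8008 = 1.842 m³/s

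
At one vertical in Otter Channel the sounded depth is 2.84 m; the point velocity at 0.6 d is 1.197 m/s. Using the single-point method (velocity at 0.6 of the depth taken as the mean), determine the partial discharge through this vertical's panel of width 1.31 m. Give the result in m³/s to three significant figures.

v̄ = v₀.₆ = 1.197 m/s
q = v̄ × d × w = 1.197 × 2.84 × 1.31 = 4.453 m³/s

4.45 m³/s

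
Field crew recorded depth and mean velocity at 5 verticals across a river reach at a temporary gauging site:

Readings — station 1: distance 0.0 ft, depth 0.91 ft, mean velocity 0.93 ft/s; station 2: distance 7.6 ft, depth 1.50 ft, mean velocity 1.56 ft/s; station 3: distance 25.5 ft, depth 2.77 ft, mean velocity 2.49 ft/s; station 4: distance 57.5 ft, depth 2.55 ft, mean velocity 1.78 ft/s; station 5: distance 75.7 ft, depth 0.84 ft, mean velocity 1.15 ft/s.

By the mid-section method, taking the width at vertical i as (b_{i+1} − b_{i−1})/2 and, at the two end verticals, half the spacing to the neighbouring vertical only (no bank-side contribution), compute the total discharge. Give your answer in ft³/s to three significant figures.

w_1 = (7.6 − 0.0)/2 = 3.8 ft; q_1 = 0.93 × 0.91 × 3.8 = 3.216 ft³/s
w_2 = (25.5 − 0.0)/2 = 12.75 ft; q_2 = 1.56 × 1.50 × 12.75 = 29.84 ft³/s
w_3 = (57.5 − 7.6)/2 = 24.95 ft; q_3 = 2.49 × 2.77 × 24.95 = 172.1 ft³/s
w_4 = (75.7 − 25.5)/2 = 25.1 ft; q_4 = 1.78 × 2.55 × 25.1 = 113.9 ft³/s
w_5 = (75.7 − 57.5)/2 = 9.1 ft; q_5 = 1.15 × 0.84 × 9.1 = 8.791 ft³/s
Q = Σ qᵢ = 327.9 ft³/s

328 ft³/s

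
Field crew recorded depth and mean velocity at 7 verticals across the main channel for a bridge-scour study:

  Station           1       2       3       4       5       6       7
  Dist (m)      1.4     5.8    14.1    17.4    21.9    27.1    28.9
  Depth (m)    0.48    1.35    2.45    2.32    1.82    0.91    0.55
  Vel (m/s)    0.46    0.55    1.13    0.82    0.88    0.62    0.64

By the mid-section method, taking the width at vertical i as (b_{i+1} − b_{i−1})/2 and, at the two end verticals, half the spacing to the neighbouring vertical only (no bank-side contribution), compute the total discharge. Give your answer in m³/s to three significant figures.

38.7 m³/s

w_1 = (5.8 − 1.4)/2 = 2.2 m; q_1 = 0.46 × 0.48 × 2.2 = 0.4858 m³/s
w_2 = (14.1 − 1.4)/2 = 6.35 m; q_2 = 0.55 × 1.35 × 6.35 = 4.715 m³/s
w_3 = (17.4 − 5.8)/2 = 5.8 m; q_3 = 1.13 × 2.45 × 5.8 = 16.06 m³/s
w_4 = (21.9 − 14.1)/2 = 3.9 m; q_4 = 0.82 × 2.32 × 3.9 = 7.419 m³/s
w_5 = (27.1 − 17.4)/2 = 4.85 m; q_5 = 0.88 × 1.82 × 4.85 = 7.768 m³/s
w_6 = (28.9 − 21.9)/2 = 3.5 m; q_6 = 0.62 × 0.91 × 3.5 = 1.975 m³/s
w_7 = (28.9 − 27.1)/2 = 0.9 m; q_7 = 0.64 × 0.55 × 0.9 = 0.3168 m³/s
Q = Σ qᵢ = 38.74 m³/s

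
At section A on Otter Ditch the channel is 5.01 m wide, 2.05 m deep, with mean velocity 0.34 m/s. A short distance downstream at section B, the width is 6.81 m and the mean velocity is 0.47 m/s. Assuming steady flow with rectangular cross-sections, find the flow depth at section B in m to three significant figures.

1.09 m

Q = A₁V₁ = (5.01×2.05) × 0.34 = 3.492 m³/s
d₂ = Q/(b₂ V₂) = 3.492/(6.81×0.47) = 1.091 m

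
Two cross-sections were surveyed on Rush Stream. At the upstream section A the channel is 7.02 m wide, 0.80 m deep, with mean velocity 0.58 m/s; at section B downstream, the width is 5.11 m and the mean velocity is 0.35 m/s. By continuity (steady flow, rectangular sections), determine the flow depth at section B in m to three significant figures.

Q = A₁V₁ = (7.02×0.80) × 0.58 = 3.257 m³/s
d₂ = Q/(b₂ V₂) = 3.257/(5.11×0.35) = 1.821 m

1.82 m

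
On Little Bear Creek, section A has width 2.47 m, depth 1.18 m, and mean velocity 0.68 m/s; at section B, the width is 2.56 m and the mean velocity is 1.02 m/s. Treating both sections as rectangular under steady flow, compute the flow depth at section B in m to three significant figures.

Q = A₁V₁ = (2.47×1.18) × 0.68 = 1.982 m³/s
d₂ = Q/(b₂ V₂) = 1.982/(2.56×1.02) = 0.7590 m

0.759 m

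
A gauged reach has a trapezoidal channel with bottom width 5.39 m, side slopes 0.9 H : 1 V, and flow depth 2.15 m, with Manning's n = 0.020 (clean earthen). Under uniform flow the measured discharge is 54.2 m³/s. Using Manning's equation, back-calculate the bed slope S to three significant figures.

0.00300

A = (b + z·y)·y = (5.39 + 0.9×2.15)×2.15 = 15.75 m²
P = b + 2y√(1+z²) = 5.39 + 2×2.15×√(1+0.9²) = 11.18 m
R = A/P = 15.75/11.18 = 1.409 m
S = (Q·n / (1·A·R^(2/3)))² = (54.2×0.020 / (1×15.75×1.257))² = 0.002999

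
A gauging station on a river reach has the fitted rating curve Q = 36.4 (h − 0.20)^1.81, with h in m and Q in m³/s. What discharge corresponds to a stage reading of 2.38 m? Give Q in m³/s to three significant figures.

Q = 36.4 × (2.38 − 0.20)^1.81 = 36.4 × 2.18^1.81 = 149.2 m³/s

149 m³/s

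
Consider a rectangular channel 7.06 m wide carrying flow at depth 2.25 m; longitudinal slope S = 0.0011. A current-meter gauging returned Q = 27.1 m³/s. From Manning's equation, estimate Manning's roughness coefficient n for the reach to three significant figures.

A = b·y = 7.06 × 2.25 = 15.89 m²
P = b + 2y = 7.06 + 2×2.25 = 11.56 m
R = A/P = 15.89/11.56 = 1.374 m
n = (1/Q)·A·R^(2/3)·S^(1/2) = (1/27.1) × 15.89 × 1.236 × 0.03317 = 0.02403

0.0240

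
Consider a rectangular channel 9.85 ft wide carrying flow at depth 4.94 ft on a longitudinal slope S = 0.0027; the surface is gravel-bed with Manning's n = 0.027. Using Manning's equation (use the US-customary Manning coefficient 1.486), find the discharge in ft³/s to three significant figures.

254 ft³/s

A = b·y = 9.85 × 4.94 = 48.66 ft²
P = b + 2y = 9.85 + 2×4.94 = 19.73 ft
R = A/P = 48.66/19.73 = 2.466 ft
Q = (1.486/n)·A·R^(2/3)·S^(1/2) = (1.486/0.027) × 48.66 × 2.466^(2/3) × 0.0027^(1/2) = 254.0 ft³/s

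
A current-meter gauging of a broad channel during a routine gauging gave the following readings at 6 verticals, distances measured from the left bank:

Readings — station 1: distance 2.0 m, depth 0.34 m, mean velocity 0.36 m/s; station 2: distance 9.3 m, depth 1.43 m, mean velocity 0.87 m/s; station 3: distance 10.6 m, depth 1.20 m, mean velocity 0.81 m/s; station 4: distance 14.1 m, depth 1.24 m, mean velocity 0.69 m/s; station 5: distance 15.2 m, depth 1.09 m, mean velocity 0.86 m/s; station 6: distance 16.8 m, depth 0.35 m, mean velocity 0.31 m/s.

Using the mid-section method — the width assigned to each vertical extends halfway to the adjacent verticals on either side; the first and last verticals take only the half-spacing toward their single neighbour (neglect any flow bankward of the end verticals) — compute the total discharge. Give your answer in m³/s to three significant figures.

w_1 = (9.3 − 2.0)/2 = 3.65 m; q_1 = 0.36 × 0.34 × 3.65 = 0.4468 m³/s
w_2 = (10.6 − 2.0)/2 = 4.3 m; q_2 = 0.87 × 1.43 × 4.3 = 5.350 m³/s
w_3 = (14.1 − 9.3)/2 = 2.4 m; q_3 = 0.81 × 1.20 × 2.4 = 2.333 m³/s
w_4 = (15.2 − 10.6)/2 = 2.3 m; q_4 = 0.69 × 1.24 × 2.3 = 1.968 m³/s
w_5 = (16.8 − 14.1)/2 = 1.35 m; q_5 = 0.86 × 1.09 × 1.35 = 1.265 m³/s
w_6 = (16.8 − 15.2)/2 = 0.8 m; q_6 = 0.31 × 0.35 × 0.8 = 0.08680 m³/s
Q = Σ qᵢ = 11.45 m³/s

11.4 m³/s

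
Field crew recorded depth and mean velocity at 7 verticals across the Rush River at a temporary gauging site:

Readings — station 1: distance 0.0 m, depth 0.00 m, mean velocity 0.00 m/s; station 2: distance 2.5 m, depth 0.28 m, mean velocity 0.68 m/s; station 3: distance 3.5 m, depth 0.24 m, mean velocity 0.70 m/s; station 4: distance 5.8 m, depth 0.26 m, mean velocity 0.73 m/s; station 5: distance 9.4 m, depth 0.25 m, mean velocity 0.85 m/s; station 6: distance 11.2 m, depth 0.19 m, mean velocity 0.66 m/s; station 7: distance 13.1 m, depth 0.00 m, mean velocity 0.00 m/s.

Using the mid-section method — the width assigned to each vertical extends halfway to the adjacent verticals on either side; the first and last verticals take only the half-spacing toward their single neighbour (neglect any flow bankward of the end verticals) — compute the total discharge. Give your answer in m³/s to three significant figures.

w_2 = (3.5 − 0.0)/2 = 1.75 m; q_2 = 0.68 × 0.28 × 1.75 = 0.3332 m³/s
w_3 = (5.8 − 2.5)/2 = 1.65 m; q_3 = 0.70 × 0.24 × 1.65 = 0.2772 m³/s
w_4 = (9.4 − 3.5)/2 = 2.95 m; q_4 = 0.73 × 0.26 × 2.95 = 0.5599 m³/s
w_5 = (11.2 − 5.8)/2 = 2.7 m; q_5 = 0.85 × 0.25 × 2.7 = 0.5738 m³/s
w_6 = (13.1 − 9.4)/2 = 1.85 m; q_6 = 0.66 × 0.19 × 1.85 = 0.2320 m³/s
Stations 1, 7 contribute zero (depth or velocity is 0).
Q = Σ qᵢ = 1.976 m³/s

1.98 m³/s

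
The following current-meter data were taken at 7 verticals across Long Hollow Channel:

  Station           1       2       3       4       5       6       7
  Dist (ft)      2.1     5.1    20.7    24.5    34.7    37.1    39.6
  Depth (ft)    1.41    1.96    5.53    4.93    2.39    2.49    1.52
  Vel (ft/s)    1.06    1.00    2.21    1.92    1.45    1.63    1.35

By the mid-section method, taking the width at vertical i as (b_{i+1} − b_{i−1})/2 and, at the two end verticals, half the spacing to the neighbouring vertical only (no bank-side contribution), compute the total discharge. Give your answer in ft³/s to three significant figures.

240 ft³/s

w_1 = (5.1 − 2.1)/2 = 1.5 ft; q_1 = 1.06 × 1.41 × 1.5 = 2.242 ft³/s
w_2 = (20.7 − 2.1)/2 = 9.3 ft; q_2 = 1.00 × 1.96 × 9.3 = 18.23 ft³/s
w_3 = (24.5 − 5.1)/2 = 9.7 ft; q_3 = 2.21 × 5.53 × 9.7 = 118.5 ft³/s
w_4 = (34.7 − 20.7)/2 = 7 ft; q_4 = 1.92 × 4.93 × 7 = 66.26 ft³/s
w_5 = (37.1 − 24.5)/2 = 6.3 ft; q_5 = 1.45 × 2.39 × 6.3 = 21.83 ft³/s
w_6 = (39.6 − 34.7)/2 = 2.45 ft; q_6 = 1.63 × 2.49 × 2.45 = 9.944 ft³/s
w_7 = (39.6 − 37.1)/2 = 1.25 ft; q_7 = 1.35 × 1.52 × 1.25 = 2.565 ft³/s
Q = Σ qᵢ = 239.6 ft³/s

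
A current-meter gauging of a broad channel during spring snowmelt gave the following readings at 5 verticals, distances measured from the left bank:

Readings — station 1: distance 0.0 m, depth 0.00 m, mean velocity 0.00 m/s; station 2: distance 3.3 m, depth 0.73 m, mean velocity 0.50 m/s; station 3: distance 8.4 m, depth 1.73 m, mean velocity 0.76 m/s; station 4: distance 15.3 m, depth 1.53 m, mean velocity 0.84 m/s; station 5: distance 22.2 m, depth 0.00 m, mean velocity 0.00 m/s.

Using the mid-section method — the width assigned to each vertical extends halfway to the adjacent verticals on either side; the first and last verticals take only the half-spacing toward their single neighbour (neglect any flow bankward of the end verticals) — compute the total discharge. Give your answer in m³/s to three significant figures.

w_2 = (8.4 − 0.0)/2 = 4.2 m; q_2 = 0.50 × 0.73 × 4.2 = 1.533 m³/s
w_3 = (15.3 − 3.3)/2 = 6 m; q_3 = 0.76 × 1.73 × 6 = 7.889 m³/s
w_4 = (22.2 − 8.4)/2 = 6.9 m; q_4 = 0.84 × 1.53 × 6.9 = 8.868 m³/s
Stations 1, 5 contribute zero (depth or velocity is 0).
Q = Σ qᵢ = 18.29 m³/s

18.3 m³/s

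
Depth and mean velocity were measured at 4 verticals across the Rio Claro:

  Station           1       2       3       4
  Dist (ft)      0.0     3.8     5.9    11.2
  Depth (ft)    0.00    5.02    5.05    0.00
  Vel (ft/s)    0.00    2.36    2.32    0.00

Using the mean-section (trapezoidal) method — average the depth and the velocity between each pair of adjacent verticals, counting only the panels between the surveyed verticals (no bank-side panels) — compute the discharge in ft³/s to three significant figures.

Panel 1-2: Δb = 3.8 ft, d̄ = (0.00+5.02)/2 = 2.51, v̄ = (0.00+2.36)/2 = 1.18 → q = 3.8×2.51×1.18 = 11.25 ft³/s
Panel 2-3: Δb = 2.1 ft, d̄ = (5.02+5.05)/2 = 5.035, v̄ = (2.36+2.32)/2 = 2.34 → q = 2.1×5.035×2.34 = 24.74 ft³/s
Panel 3-4: Δb = 5.3 ft, d̄ = (5.05+0.00)/2 = 2.525, v̄ = (2.32+0.00)/2 = 1.16 → q = 5.3×2.525×1.16 = 15.52 ft³/s
Q = Σ q = 51.52 ft³/s

51.5 ft³/s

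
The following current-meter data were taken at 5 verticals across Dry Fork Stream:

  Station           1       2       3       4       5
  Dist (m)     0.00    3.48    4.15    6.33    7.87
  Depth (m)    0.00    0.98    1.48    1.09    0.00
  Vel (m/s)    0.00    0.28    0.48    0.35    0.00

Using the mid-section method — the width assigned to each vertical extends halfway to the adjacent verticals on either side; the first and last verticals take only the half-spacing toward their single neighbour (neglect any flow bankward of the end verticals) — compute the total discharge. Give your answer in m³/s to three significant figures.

2.29 m³/s

w_2 = (4.15 − 0.00)/2 = 2.075 m; q_2 = 0.28 × 0.98 × 2.075 = 0.5694 m³/s
w_3 = (6.33 − 3.48)/2 = 1.425 m; q_3 = 0.48 × 1.48 × 1.425 = 1.012 m³/s
w_4 = (7.87 − 4.15)/2 = 1.86 m; q_4 = 0.35 × 1.09 × 1.86 = 0.7096 m³/s
Stations 1, 5 contribute zero (depth or velocity is 0).
Q = Σ qᵢ = 2.291 m³/s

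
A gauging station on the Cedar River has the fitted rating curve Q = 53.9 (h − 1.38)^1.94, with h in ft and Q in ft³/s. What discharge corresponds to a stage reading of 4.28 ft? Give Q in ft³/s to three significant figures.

425 ft³/s

Q = 53.9 × (4.28 − 1.38)^1.94 = 53.9 × 2.9^1.94 = 425.2 ft³/s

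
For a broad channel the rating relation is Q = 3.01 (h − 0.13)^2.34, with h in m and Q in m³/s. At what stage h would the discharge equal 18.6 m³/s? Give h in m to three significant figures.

h − h₀ = (Q/C)^(1/b) = (18.6/3.01)^(1/2.34) = 2.178 m
h = 0.13 + 2.178 = 2.308 m

2.31 m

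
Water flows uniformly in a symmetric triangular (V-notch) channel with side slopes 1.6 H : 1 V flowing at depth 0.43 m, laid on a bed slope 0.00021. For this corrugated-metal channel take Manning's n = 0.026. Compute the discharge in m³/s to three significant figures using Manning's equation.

A = z·y² = 1.6×0.43² = 0.2958 m²
P = 2y√(1+z²) = 2×0.43×√(1+1.6²) = 1.623 m
R = A/P = 0.2958/1.623 = 0.1823 m
Q = (1/n)·A·R^(2/3)·S^(1/2) = (1/0.026) × 0.2958 × 0.1823^(2/3) × 0.00021^(1/2) = 0.05302 m³/s

0.0530 m³/s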